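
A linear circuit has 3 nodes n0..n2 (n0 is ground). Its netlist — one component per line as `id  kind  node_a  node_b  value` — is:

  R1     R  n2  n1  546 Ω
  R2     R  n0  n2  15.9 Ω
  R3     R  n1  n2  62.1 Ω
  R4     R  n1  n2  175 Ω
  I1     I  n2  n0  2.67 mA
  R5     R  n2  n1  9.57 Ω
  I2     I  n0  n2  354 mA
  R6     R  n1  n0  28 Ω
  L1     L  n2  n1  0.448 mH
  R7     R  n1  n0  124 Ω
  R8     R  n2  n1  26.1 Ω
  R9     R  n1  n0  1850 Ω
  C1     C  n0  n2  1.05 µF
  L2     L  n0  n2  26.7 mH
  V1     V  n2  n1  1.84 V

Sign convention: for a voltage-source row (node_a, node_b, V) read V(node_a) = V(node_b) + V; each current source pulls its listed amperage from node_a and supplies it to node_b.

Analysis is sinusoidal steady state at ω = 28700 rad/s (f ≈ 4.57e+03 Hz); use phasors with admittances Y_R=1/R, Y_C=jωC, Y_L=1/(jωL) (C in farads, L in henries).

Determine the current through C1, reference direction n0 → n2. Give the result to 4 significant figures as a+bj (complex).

-0.03051-0.1135j A

Element admittances at ω=28700 rad/s:
  Y(R1) = 0.001832+0.000j S between n2,n1
  Y(R2) = 0.06289+0.000j S between n0,n2
  Y(R3) = 0.01610+0.000j S between n1,n2
  Y(R4) = 0.005714+0.000j S between n1,n2
  I1: injects 0.00267 A into n0 (from n2)
  Y(R5) = 0.1045+0.000j S between n2,n1
  I2: injects 0.354 A into n2 (from n0)
  Y(R6) = 0.03571+0.000j S between n1,n0
  Y(L1) = 0.000-0.07778j S between n2,n1
  Y(R7) = 0.008065+0.000j S between n1,n0
  Y(R8) = 0.03831+0.000j S between n2,n1
  Y(R9) = 0.0005405+0.000j S between n1,n0
  Y(C1) = 0.000+0.03013j S between n0,n2
  Y(L2) = 0.000-0.001305j S between n0,n2
  V1: constraint V(n2)−V(n1) = 1.84
Assemble and solve the 3×3 MNA system:
  V(n1)=1.925-1.013j  V(n2)=3.765-1.013j
  i(V1)=-0.2210+0.09823j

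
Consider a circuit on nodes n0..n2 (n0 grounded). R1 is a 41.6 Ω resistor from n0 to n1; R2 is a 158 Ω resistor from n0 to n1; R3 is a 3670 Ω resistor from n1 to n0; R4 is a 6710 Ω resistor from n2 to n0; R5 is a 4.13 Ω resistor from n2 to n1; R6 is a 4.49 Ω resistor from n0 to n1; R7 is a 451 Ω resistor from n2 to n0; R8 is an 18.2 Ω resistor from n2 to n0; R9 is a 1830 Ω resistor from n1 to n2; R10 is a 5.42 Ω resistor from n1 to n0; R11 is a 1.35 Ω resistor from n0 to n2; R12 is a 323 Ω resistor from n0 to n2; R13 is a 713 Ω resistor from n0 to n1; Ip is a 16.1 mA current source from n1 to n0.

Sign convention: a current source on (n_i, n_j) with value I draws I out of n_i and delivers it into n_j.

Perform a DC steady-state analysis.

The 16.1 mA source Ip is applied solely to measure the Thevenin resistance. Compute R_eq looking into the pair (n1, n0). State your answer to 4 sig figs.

R_eq = 1.599 Ω

MNA unknowns: 2 node voltages V₁..V_2
R1: Y=0.02404 on G[0,1]
R2: Y=0.006329 on G[0,1]
R3: Y=0.0002725 on G[1,0]
R4: Y=0.0001490 on G[2,0]
R5: Y=0.2421 on G[2,1]
R6: Y=0.2227 on G[0,1]
R7: Y=0.002217 on G[2,0]
R8: Y=0.05495 on G[2,0]
R9: Y=0.0005464 on G[1,2]
R10: Y=0.1845 on G[1,0]
R11: Y=0.7407 on G[0,2]
R12: Y=0.003096 on G[0,2]
R13: Y=0.001403 on G[0,1]
Ip: z[1]−=0.0161, z[0]+=0.0161
solve → V1=-0.02574, V2=-0.005984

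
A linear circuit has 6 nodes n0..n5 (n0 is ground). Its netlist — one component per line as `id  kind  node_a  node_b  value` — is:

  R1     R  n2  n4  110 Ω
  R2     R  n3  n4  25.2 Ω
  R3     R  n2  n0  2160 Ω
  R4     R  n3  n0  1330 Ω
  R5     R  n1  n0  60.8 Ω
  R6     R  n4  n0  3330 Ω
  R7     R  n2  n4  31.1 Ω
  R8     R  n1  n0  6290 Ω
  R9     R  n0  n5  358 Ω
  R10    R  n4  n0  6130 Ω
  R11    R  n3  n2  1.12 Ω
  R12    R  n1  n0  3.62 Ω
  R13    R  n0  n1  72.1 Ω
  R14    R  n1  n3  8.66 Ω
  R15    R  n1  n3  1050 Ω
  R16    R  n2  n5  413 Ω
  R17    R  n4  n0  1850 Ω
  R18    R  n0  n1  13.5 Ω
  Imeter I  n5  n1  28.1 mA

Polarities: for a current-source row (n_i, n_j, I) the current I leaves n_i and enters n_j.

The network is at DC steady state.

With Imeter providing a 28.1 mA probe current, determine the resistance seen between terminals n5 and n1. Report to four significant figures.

R_eq = 194.6 Ω

Apply KCL at each of the 5 non-ground nodes and solve the resulting linear system.
Node n1: branches {R5, R8, R12, R13, R14, R15, R18, Imeter} → V_1 = 0.04025
Node n2: branches {R1, R3, R7, R11, R16} → V_2 = -0.08354
Node n3: branches {R2, R4, R11, R14, R15} → V_3 = -0.06945
Node n4: branches {R1, R2, R6, R7, R10, R17} → V_4 = -0.07569
Node n5: branches {R9, R16, Imeter} → V_5 = -5.428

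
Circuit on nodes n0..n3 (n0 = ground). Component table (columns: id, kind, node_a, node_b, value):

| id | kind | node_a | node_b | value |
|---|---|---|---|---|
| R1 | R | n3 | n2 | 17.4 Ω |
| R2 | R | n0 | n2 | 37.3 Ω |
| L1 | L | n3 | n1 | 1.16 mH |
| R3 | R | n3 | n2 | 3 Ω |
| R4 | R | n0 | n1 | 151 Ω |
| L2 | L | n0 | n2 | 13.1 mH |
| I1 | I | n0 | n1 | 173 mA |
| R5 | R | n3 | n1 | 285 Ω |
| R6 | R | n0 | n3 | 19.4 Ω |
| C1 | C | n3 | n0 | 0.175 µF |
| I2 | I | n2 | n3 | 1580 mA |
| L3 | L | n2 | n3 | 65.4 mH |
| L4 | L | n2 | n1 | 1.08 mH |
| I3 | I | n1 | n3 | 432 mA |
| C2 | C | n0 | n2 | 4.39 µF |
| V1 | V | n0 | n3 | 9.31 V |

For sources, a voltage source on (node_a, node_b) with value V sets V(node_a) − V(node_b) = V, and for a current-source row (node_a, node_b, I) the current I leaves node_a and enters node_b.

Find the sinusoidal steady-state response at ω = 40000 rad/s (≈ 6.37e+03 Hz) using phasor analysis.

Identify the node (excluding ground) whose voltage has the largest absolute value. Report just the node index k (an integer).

Apply KCL at each of the 3 non-ground nodes and solve the resulting linear system.
Node n1: branches {L1, R4, I1, R5, L4, I3} → V_1 = -10.57-1.780j
Node n2: branches {R1, R2, R3, L2, I2, L3, L4, C2} → V_2 = -10.96+4.536j
Node n3: branches {R1, L1, R3, R5, R6, C1, I2, L3, I3, V1} → V_3 = -9.310+0.000j
Source currents: i(V1)=-1.805-1.860j

2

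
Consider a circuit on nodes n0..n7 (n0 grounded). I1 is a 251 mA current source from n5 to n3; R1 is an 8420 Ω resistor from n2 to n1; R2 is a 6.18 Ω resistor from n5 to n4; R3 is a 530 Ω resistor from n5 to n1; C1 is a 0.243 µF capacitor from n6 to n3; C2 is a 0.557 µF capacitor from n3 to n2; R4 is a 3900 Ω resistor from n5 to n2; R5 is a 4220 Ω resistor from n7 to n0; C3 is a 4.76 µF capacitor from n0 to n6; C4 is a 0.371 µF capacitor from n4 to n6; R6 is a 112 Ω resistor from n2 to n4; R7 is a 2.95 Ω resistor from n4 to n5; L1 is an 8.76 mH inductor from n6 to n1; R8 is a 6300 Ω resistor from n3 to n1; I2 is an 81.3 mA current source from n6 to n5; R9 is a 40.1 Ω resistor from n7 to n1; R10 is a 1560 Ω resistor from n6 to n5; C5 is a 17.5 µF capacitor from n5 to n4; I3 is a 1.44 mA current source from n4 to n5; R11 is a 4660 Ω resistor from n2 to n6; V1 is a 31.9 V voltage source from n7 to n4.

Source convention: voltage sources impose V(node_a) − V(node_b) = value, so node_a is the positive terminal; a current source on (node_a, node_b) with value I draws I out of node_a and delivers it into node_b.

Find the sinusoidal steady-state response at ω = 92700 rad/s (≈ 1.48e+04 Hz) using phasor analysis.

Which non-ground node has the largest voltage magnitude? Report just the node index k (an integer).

7

Element admittances at ω=92700 rad/s:
  I1: injects 0.251 A into n3 (from n5)
  Y(R1) = 0.0001188+0.000j S between n2,n1
  Y(R2) = 0.1618+0.000j S between n5,n4
  Y(R3) = 0.001887+0.000j S between n5,n1
  Y(C1) = 0.000+0.02253j S between n6,n3
  Y(C2) = 0.000+0.05163j S between n3,n2
  Y(R4) = 0.0002564+0.000j S between n5,n2
  Y(R5) = 0.0002370+0.000j S between n7,n0
  Y(C3) = 0.000+0.4413j S between n0,n6
  Y(C4) = 0.000+0.03439j S between n4,n6
  Y(R6) = 0.008929+0.000j S between n2,n4
  Y(R7) = 0.3390+0.000j S between n4,n5
  Y(L1) = 0.000-0.001231j S between n6,n1
  Y(R8) = 0.0001587+0.000j S between n3,n1
  I2: injects 0.0813 A into n5 (from n6)
  Y(R9) = 0.02494+0.000j S between n7,n1
  Y(R10) = 0.0006410+0.000j S between n6,n5
  Y(C5) = 0.000+1.622j S between n5,n4
  I3: injects 0.00144 A into n5 (from n4)
  Y(R11) = 0.0002146+0.000j S between n2,n6
  V1: constraint V(n7)−V(n4) = 31.9
Assemble and solve the 8×8 MNA system:
  V(n1)=27.34+4.460j  V(n2)=6.123-6.681j  V(n3)=4.289-8.080j  V(n4)=-1.877+3.324j  V(n5)=-1.898+3.385j  V(n6)=-0.001785+0.01612j  V(n7)=30.02+3.324j
  i(V1)=-0.07394+0.02754j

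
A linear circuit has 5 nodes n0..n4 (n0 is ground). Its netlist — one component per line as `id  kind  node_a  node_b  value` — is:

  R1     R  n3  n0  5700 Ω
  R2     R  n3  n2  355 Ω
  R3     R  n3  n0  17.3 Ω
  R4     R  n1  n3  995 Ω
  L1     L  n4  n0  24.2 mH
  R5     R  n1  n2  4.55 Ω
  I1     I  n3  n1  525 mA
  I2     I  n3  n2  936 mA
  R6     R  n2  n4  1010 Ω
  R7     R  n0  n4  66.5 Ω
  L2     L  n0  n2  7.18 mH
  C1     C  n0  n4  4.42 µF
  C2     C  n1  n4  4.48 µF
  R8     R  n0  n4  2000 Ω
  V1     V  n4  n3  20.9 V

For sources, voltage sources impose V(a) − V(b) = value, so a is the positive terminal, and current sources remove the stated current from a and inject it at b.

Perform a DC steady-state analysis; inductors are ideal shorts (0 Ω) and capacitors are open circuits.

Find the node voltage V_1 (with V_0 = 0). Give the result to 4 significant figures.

2.283 V

Apply KCL at each of the 4 non-ground nodes and solve the resulting linear system.
Node n1: branches {R4, R5, I1, C2} → V_1 = 2.283
Node n2: branches {R2, R5, I2, R6, L2} → V_2 = 0.000
Node n3: branches {R1, R2, R3, R4, I1, I2, V1} → V_3 = -20.90
Node n4: branches {L1, R6, R7, C1, C2, R8, V1} → V_4 = 0.000
Source currents: i(L1)=-0.1671, i(L2)=-1.379, i(V1)=0.1671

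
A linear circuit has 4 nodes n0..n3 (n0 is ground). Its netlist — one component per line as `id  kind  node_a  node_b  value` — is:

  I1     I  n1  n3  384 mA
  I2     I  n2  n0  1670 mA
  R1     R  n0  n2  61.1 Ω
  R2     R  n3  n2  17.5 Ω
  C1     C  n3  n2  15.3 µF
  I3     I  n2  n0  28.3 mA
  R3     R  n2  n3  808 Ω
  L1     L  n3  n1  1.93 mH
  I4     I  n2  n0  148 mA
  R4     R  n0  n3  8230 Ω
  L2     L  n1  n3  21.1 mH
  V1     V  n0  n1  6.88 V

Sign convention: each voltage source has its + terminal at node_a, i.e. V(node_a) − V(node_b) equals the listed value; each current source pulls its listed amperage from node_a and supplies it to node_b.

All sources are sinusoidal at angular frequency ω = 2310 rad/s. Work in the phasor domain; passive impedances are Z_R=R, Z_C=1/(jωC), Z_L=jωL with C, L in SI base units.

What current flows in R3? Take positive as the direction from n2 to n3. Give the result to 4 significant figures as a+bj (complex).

MNA unknowns: 3 node voltages V₁..V_3 plus 1 source current (V1)
I1: z[1]−=0.384, z[3]+=0.384
I2: z[2]−=1.67, z[0]+=1.67
R1: Y=0.01637+0.000j on G[0,2]
R2: Y=0.05714+0.000j on G[3,2]
C1: Y=0.000+0.03534j on G[3,2]
I3: z[2]−=0.0283, z[0]+=0.0283
R3: Y=0.001238+0.000j on G[2,3]
L1: Y=0.000-0.2243j on G[3,1]
I4: z[2]−=0.148, z[0]+=0.148
R4: Y=0.0001215+0.000j on G[0,3]
L2: Y=0.000-0.02052j on G[1,3]
V1: row V0−V1=6.88, i_V1 at 0,1
solve → V1=-6.880+0.000j, V2=-25.17+5.474j, V3=-6.516-4.287j
aux → i_V1=1.433+0.08907j

-0.02309+0.01208j A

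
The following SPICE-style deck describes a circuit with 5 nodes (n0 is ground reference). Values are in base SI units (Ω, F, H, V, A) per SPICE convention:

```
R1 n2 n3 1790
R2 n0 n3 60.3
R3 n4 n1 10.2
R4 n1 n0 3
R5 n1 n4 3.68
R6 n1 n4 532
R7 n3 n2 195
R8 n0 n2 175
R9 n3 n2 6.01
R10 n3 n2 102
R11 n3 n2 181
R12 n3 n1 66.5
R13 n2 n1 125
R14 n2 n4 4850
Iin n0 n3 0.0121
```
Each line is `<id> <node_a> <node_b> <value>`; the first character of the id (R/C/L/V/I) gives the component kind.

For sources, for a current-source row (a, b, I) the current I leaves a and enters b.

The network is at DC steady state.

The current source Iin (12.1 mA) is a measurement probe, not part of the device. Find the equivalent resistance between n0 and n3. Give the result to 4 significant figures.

Element admittances at DC:
  Y(R1) = 0.0005587 S between n2,n3
  Y(R2) = 0.01658 S between n0,n3
  Y(R3) = 0.09804 S between n4,n1
  Y(R4) = 0.3333 S between n1,n0
  Y(R5) = 0.2717 S between n1,n4
  Y(R6) = 0.001880 S between n1,n4
  Y(R7) = 0.005128 S between n3,n2
  Y(R8) = 0.005714 S between n0,n2
  Y(R9) = 0.1664 S between n3,n2
  Y(R10) = 0.009804 S between n3,n2
  Y(R11) = 0.005525 S between n3,n2
  Y(R12) = 0.01504 S between n3,n1
  Y(R13) = 0.008000 S between n2,n1
  Y(R14) = 0.0002062 S between n2,n4
  Iin: injects 0.0121 A into n3 (from n0)
Assemble and solve the 4×4 MNA system:
  V(n1)=0.01786  V(n2)=0.2618  V(n3)=0.2805  V(n4)=0.01799

R_eq = 23.18 Ω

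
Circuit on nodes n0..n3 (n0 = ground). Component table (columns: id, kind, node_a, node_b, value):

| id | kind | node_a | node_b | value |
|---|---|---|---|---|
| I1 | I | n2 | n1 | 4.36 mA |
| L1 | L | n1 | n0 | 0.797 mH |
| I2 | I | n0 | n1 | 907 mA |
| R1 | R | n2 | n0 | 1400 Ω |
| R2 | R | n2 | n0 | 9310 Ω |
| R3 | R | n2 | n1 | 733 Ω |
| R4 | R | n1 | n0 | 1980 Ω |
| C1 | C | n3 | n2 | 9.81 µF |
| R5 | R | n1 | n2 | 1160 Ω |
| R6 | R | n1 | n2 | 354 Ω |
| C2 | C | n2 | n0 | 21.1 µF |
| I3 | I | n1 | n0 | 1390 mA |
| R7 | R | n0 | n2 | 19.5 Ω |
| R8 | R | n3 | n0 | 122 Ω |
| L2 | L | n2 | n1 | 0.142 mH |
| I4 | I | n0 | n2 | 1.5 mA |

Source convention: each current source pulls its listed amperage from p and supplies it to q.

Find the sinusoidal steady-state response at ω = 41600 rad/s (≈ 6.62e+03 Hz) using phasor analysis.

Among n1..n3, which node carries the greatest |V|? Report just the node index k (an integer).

1

Apply KCL at each of the 3 non-ground nodes and solve the resulting linear system.
Node n1: branches {I1, L1, I2, R3, R4, R5, R6, I3, L2} → V_1 = -0.09731-1.993j
Node n2: branches {I1, R1, R2, R3, C1, R5, R6, C2, R7, L2, I4} → V_2 = -0.03499+0.4775j
Node n3: branches {C1, R8} → V_3 = -0.04457+0.4766j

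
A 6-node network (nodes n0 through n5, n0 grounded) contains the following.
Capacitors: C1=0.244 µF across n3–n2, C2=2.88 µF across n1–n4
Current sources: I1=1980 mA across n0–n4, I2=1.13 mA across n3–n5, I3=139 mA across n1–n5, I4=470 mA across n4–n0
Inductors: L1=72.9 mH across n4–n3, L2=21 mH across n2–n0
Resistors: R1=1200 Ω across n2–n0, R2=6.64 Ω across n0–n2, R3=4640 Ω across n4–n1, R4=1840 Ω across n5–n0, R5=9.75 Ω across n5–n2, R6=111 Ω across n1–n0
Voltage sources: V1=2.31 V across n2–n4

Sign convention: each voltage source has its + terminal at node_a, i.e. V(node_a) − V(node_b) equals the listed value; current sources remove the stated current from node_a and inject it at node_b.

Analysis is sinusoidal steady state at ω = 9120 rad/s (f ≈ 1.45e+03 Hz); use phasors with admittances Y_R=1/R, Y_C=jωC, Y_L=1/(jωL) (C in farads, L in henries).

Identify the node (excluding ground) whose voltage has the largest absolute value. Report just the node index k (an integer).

MNA unknowns: 5 node voltages V₁..V_5 plus 1 source current (V1)
C1: Y=0.000+0.002225j on G[3,2]
I1: z[0]−=1.98, z[4]+=1.98
L1: Y=0.000-0.001504j on G[4,3]
R1: Y=0.0008333+0.000j on G[2,0]
R2: Y=0.1506+0.000j on G[0,2]
I2: z[3]−=0.00113, z[5]+=0.00113
R3: Y=0.0002155+0.000j on G[4,1]
C2: Y=0.000+0.02627j on G[1,4]
I3: z[1]−=0.139, z[5]+=0.139
R4: Y=0.0005435+0.000j on G[5,0]
I4: z[4]−=0.47, z[0]+=0.47
R5: Y=0.1026+0.000j on G[5,2]
L2: Y=0.000-0.005221j on G[2,0]
R6: Y=0.009009+0.000j on G[1,0]
V1: row V2−V4=2.31, i_V1 at 2,4
solve → V1=4.915+6.881j, V2=9.642-0.07665j, V3=14.46+1.490j, V4=7.332-0.07665j, V5=10.95-0.07624j
aux → i_V1=-1.329+0.07272j

3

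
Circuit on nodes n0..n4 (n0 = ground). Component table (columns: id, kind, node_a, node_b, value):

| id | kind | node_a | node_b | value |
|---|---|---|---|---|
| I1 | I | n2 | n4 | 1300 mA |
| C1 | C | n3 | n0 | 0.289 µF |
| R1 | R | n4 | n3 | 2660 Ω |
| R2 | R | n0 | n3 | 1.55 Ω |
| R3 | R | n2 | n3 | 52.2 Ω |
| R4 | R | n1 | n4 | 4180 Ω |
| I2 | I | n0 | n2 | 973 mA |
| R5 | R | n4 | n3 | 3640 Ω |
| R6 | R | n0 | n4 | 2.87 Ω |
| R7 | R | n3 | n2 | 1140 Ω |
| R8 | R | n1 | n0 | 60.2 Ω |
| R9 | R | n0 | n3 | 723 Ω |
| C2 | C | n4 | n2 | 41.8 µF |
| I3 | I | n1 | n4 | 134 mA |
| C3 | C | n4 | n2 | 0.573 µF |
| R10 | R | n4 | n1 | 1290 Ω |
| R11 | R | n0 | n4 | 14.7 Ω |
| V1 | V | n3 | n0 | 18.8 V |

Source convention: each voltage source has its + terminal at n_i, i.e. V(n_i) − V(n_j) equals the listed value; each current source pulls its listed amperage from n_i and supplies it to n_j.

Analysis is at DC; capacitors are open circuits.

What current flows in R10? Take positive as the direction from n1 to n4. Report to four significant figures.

MNA unknowns: 4 node voltages V₁..V_4 plus 1 source current (V1)
I1: z[2]−=1.3, z[4]+=1.3
C1: Y=0.000 on G[3,0]
R1: Y=0.0003759 on G[4,3]
R2: Y=0.6452 on G[0,3]
R3: Y=0.01916 on G[2,3]
R4: Y=0.0002392 on G[1,4]
I2: z[0]−=0.973, z[2]+=0.973
R5: Y=0.0002747 on G[4,3]
R6: Y=0.3484 on G[0,4]
R7: Y=0.0008772 on G[3,2]
R8: Y=0.01661 on G[1,0]
R9: Y=0.001383 on G[0,3]
C2: Y=0.000 on G[4,2]
I3: z[1]−=0.134, z[4]+=0.134
C3: Y=0.000 on G[4,2]
R10: Y=0.0007752 on G[4,1]
R11: Y=0.06803 on G[0,4]
V1: row V3−V0=18.8, i_V1 at 3,0
solve → V1=-7.404, V2=2.478, V3=18.80, V4=3.441
aux → i_V1=-12.49

-0.008407 A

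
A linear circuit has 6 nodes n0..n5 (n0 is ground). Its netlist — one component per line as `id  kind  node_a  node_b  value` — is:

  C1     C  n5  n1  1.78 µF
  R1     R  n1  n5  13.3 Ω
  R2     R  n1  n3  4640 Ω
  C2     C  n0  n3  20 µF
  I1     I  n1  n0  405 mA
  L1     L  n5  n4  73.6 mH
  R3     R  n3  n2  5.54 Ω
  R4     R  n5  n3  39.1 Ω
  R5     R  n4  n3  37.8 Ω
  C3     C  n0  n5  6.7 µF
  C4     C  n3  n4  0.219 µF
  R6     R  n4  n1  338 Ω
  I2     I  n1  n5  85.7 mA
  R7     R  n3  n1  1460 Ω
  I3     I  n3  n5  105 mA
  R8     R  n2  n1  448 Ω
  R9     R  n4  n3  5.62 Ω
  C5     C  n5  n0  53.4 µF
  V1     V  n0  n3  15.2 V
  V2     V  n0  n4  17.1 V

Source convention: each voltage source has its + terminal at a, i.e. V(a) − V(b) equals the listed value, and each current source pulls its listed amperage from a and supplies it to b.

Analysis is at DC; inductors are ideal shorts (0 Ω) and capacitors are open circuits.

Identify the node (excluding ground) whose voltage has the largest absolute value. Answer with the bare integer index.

MNA unknowns: 5 node voltages V₁..V_5 plus 3 source currents (L1, V1, V2)
C1: Y=0.000 on G[5,1]
R1: Y=0.07519 on G[1,5]
R2: Y=0.0002155 on G[1,3]
C2: Y=0.000 on G[0,3]
I1: z[1]−=0.405, z[0]+=0.405
L1: row V5−V4=0, i_L1 at 5,4
R3: Y=0.1805 on G[3,2]
R4: Y=0.02558 on G[5,3]
R5: Y=0.02646 on G[4,3]
C3: Y=0.000 on G[0,5]
C4: Y=0.000 on G[3,4]
R6: Y=0.002959 on G[4,1]
I2: z[1]−=0.0857, z[5]+=0.0857
R7: Y=0.0006849 on G[3,1]
I3: z[3]−=0.105, z[5]+=0.105
R8: Y=0.002232 on G[2,1]
R9: Y=0.1779 on G[4,3]
C5: Y=0.000 on G[5,0]
V1: row V0−V3=15.2, i_V1 at 0,3
V2: row V0−V4=17.1, i_V2 at 0,4
solve → V1=-23.07, V2=-15.30, V3=-15.20, V4=-17.10, V5=-17.10
aux → i_L1=-0.2093, i_V1=0.5664, i_V2=-0.1614

1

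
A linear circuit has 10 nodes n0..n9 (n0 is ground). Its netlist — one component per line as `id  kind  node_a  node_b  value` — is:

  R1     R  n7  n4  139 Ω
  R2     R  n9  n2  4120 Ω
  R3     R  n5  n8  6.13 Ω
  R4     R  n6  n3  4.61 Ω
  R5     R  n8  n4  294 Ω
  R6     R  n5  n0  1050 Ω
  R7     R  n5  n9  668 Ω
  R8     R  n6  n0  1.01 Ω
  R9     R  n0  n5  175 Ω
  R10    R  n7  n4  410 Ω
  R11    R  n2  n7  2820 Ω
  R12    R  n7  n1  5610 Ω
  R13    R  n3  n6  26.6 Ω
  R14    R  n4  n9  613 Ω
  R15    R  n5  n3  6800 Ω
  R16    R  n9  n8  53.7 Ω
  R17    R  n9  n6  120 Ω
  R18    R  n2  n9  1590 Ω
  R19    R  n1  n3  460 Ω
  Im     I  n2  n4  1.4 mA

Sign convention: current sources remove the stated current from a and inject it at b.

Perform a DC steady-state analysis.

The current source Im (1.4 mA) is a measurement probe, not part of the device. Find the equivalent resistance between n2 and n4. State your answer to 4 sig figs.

Apply KCL at each of the 9 non-ground nodes and solve the resulting linear system.
Node n1: branches {R12, R19} → V_1 = 0.01074
Node n2: branches {R2, R11, R18, Im} → V_2 = -1.110
Node n3: branches {R4, R13, R15, R19} → V_3 = 1.631e-05
Node n4: branches {R1, R5, R10, R14, Im} → V_4 = 0.1900
Node n5: branches {R3, R6, R7, R9, R15} → V_5 = 0.01222
Node n6: branches {R4, R8, R13, R17} → V_6 = -8.231e-05
Node n7: branches {R1, R10, R11, R12} → V_7 = 0.1415
Node n8: branches {R3, R5, R16} → V_8 = 0.01297
Node n9: branches {R2, R7, R14, R16, R17, R18} → V_9 = -0.01287

R_eq = 928.5 Ω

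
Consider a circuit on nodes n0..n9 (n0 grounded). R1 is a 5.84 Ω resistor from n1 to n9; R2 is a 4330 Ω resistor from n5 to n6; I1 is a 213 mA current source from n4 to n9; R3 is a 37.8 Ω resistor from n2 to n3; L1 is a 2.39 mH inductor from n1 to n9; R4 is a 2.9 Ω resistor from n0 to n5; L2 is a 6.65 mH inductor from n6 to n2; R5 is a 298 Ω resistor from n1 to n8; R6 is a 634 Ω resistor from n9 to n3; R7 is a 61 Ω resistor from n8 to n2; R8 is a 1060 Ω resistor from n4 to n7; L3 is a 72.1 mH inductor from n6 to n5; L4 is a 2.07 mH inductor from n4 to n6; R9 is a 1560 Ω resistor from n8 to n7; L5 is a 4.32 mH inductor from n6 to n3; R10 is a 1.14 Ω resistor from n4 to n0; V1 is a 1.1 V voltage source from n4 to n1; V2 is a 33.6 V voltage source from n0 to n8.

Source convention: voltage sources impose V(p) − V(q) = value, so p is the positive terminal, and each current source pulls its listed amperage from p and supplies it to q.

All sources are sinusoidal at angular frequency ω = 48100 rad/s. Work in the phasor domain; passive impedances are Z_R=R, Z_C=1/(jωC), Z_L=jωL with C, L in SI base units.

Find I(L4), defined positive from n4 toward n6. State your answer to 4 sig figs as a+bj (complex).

Element admittances at ω=48100 rad/s:
  Y(R1) = 0.1712+0.000j S between n1,n9
  Y(R2) = 0.0002309+0.000j S between n5,n6
  I1: injects 0.213 A into n9 (from n4)
  Y(R3) = 0.02646+0.000j S between n2,n3
  Y(L1) = 0.000-0.008699j S between n1,n9
  Y(R4) = 0.3448+0.000j S between n0,n5
  Y(L2) = 0.000-0.003126j S between n6,n2
  Y(R5) = 0.003356+0.000j S between n1,n8
  Y(R6) = 0.001577+0.000j S between n9,n3
  Y(R7) = 0.01639+0.000j S between n8,n2
  Y(R8) = 0.0009434+0.000j S between n4,n7
  Y(L3) = 0.000-0.0002883j S between n6,n5
  Y(L4) = 0.000-0.01004j S between n4,n6
  Y(R9) = 0.0006410+0.000j S between n8,n7
  Y(L5) = 0.000-0.004813j S between n6,n3
  Y(R10) = 0.8772+0.000j S between n4,n0
  V1: constraint V(n4)−V(n1) = 1.1
  V2: constraint V(n0)−V(n8) = 33.6
Assemble and solve the 11×11 MNA system:
  V(n1)=-1.323+0.1190j  V(n2)=-28.85-6.561j  V(n3)=-26.31-8.638j  V(n4)=-0.2225+0.1190j  V(n5)=-0.01072+0.007915j  V(n6)=-12.03-3.180j  V(n7)=-13.73+0.07085j  V(n8)=-33.60+0.000j  V(n9)=-0.3165+0.08970j
  i(V1)=-0.06369+0.01417j  i(V2)=-0.1989+0.1071j

0.03314-0.1186j A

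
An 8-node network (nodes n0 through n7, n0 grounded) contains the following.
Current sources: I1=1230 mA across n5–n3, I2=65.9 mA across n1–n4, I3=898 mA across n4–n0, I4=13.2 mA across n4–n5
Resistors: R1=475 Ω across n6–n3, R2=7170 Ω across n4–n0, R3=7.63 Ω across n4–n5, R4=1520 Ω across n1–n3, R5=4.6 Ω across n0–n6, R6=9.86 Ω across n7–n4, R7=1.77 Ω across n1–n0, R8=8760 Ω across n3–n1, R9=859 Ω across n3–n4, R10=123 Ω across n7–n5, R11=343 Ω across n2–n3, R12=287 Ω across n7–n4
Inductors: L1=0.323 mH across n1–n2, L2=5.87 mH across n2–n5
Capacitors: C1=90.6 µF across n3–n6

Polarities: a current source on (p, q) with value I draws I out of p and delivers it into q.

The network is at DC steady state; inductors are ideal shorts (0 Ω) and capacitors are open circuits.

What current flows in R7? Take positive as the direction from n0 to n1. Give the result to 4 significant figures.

1.262 A

MNA unknowns: 7 node voltages V₁..V_7 plus 2 source currents (L1, L2)
I1: z[5]−=1.23, z[3]+=1.23
R1: Y=0.002105 on G[6,3]
I2: z[1]−=0.0659, z[4]+=0.0659
R2: Y=0.0001395 on G[4,0]
R3: Y=0.1311 on G[4,5]
R4: Y=0.0006579 on G[1,3]
R5: Y=0.2174 on G[0,6]
I3: z[4]−=0.898, z[0]+=0.898
L1: row V1−V2=0, i_L1 at 1,2
L2: row V2−V5=0, i_L2 at 2,5
R6: Y=0.1014 on G[7,4]
R7: Y=0.5650 on G[1,0]
R8: Y=0.0001142 on G[3,1]
R9: Y=0.001164 on G[3,4]
R10: Y=0.008130 on G[7,5]
R11: Y=0.002915 on G[2,3]
C1: Y=0.000 on G[3,6]
R12: Y=0.003484 on G[7,4]
I4: z[4]−=0.0132, z[5]+=0.0132
solve → V1=-2.234, V2=-2.234, V3=175.0, V4=-6.798, V5=-2.234, V6=1.678, V7=-6.470
aux → i_L1=1.333, i_L2=1.850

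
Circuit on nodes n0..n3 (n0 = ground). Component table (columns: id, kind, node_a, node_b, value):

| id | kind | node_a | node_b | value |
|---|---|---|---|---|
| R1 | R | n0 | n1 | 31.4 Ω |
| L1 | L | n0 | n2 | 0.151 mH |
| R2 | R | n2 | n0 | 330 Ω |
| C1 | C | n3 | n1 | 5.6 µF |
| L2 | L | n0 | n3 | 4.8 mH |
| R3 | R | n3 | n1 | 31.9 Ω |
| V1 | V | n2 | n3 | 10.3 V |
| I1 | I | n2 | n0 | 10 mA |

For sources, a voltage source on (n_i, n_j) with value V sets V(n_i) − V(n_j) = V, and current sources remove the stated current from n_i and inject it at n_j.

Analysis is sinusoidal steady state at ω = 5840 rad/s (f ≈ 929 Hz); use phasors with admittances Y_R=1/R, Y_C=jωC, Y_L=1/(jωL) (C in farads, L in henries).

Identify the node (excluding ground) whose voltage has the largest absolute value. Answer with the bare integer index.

3

MNA unknowns: 3 node voltages V₁..V_3 plus 1 source current (V1)
R1: Y=0.03185+0.000j on G[0,1]
L1: Y=0.000-1.134j on G[0,2]
R2: Y=0.003030+0.000j on G[2,0]
C1: Y=0.000+0.03270j on G[3,1]
L2: Y=0.000-0.03567j on G[0,3]
R3: Y=0.03135+0.000j on G[3,1]
V1: row V2−V3=10.3, i_V1 at 2,3
I1: z[2]−=0.01, z[0]+=0.01
solve → V1=-6.081-1.971j, V2=0.2609+0.1563j, V3=-10.04+0.1563j
aux → i_V1=-0.1881+0.2954j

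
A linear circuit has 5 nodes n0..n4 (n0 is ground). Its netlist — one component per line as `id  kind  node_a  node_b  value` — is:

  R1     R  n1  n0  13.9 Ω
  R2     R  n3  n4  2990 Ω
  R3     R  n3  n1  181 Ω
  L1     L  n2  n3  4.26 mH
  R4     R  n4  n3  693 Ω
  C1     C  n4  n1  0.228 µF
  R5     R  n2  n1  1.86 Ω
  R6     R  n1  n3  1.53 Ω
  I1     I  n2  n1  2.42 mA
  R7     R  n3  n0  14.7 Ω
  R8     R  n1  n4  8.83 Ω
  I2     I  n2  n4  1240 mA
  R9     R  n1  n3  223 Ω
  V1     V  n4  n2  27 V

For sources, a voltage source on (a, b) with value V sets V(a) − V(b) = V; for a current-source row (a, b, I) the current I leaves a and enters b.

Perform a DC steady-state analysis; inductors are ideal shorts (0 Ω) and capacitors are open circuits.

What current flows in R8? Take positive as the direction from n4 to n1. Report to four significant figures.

2.801 A

Apply KCL at each of the 4 non-ground nodes and solve the resulting linear system.
Node n1: branches {R1, R3, C1, R5, R6, I1, R8, R9} → V_1 = 1.102
Node n2: branches {L1, R5, I1, I2, V1} → V_2 = -1.166
Node n3: branches {R2, R3, L1, R4, R6, R7, R9} → V_3 = -1.166
Node n4: branches {R2, R4, C1, R8, I2, V1} → V_4 = 25.83
Source currents: i(L1)=-1.632, i(V1)=-1.609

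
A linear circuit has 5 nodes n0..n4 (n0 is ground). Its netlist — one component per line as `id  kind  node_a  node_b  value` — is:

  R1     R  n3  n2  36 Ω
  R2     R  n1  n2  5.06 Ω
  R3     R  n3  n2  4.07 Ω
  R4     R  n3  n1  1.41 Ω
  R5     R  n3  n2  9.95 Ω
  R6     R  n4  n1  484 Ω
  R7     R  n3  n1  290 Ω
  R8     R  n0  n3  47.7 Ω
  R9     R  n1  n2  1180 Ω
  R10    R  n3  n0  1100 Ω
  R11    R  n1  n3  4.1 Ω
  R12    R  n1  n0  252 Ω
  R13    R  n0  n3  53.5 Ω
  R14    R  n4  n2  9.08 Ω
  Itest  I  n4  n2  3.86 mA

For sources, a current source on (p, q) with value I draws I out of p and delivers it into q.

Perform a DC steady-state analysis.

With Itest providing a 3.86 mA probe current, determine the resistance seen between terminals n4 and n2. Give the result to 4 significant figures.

Element admittances at DC:
  Y(R1) = 0.02778 S between n3,n2
  Y(R2) = 0.1976 S between n1,n2
  Y(R3) = 0.2457 S between n3,n2
  Y(R4) = 0.7092 S between n3,n1
  Y(R5) = 0.1005 S between n3,n2
  Y(R6) = 0.002066 S between n4,n1
  Y(R7) = 0.003448 S between n3,n1
  Y(R8) = 0.02096 S between n0,n3
  Y(R9) = 0.0008475 S between n1,n2
  Y(R10) = 0.0009091 S between n3,n0
  Y(R11) = 0.2439 S between n1,n3
  Y(R12) = 0.003968 S between n1,n0
  Y(R13) = 0.01869 S between n0,n3
  Y(R14) = 0.1101 S between n4,n2
  Itest: injects 0.00386 A into n2 (from n4)
Assemble and solve the 4×4 MNA system:
  V(n1)=-3.864e-05  V(n2)=0.0001127  V(n3)=3.780e-06  V(n4)=-0.03429

R_eq = 8.914 Ω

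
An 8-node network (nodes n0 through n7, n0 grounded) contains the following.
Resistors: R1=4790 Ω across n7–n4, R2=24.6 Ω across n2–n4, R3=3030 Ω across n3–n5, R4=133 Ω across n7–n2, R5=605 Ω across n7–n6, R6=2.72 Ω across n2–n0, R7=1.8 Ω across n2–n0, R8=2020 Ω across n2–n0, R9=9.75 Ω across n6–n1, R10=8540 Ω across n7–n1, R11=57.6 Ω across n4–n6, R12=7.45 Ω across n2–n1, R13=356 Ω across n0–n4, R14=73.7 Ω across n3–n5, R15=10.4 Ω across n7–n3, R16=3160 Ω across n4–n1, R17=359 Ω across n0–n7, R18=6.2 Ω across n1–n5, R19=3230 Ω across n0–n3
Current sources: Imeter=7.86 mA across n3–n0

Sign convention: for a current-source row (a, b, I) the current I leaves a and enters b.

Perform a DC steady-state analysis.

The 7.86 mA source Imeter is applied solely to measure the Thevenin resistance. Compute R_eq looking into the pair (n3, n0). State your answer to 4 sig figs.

R_eq = 44.86 Ω

Apply KCL at each of the 7 non-ground nodes and solve the resulting linear system.
Node n1: branches {R9, R10, R12, R16, R18} → V_1 = -0.03814
Node n2: branches {R2, R4, R6, R7, R8, R12} → V_2 = -0.007392
Node n3: branches {R3, R14, R15, R19, Imeter} → V_3 = -0.3526
Node n4: branches {R1, R2, R11, R13, R16} → V_4 = -0.01717
Node n5: branches {R3, R14, R18} → V_5 = -0.06309
Node n6: branches {R5, R9, R11} → V_6 = -0.03889
Node n7: branches {R1, R4, R5, R10, R15, R17} → V_7 = -0.3138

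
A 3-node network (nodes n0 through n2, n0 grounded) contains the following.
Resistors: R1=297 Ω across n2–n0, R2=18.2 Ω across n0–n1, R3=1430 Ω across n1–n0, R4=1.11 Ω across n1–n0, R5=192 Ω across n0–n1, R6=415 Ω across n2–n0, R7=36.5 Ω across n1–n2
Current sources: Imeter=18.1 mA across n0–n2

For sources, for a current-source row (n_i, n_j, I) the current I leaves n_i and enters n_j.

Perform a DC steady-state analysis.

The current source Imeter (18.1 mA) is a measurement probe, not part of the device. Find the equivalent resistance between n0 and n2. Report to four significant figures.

Element admittances at DC:
  Y(R1) = 0.003367 S between n2,n0
  Y(R2) = 0.05495 S between n0,n1
  Y(R3) = 0.0006993 S between n1,n0
  Y(R4) = 0.9009 S between n1,n0
  Y(R5) = 0.005208 S between n0,n1
  Y(R6) = 0.002410 S between n2,n0
  Y(R7) = 0.02740 S between n1,n2
  Imeter: injects 0.0181 A into n2 (from n0)
Assemble and solve the 2×2 MNA system:
  V(n1)=0.01547  V(n2)=0.5584

R_eq = 30.85 Ω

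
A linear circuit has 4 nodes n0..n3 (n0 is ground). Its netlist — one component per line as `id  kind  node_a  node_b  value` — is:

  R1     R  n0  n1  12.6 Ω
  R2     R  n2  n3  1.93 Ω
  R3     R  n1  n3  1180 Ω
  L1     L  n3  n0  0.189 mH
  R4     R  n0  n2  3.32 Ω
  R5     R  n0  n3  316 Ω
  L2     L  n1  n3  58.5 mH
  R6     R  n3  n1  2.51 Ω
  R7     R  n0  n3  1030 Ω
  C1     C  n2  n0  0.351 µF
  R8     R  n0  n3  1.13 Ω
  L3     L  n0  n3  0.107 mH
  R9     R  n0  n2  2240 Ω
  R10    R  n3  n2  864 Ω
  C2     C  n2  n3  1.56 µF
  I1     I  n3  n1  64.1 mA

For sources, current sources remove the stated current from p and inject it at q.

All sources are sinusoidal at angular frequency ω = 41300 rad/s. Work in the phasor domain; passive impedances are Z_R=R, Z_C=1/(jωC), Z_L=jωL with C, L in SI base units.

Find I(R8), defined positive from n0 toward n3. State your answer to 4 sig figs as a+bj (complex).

Element admittances at ω=41300 rad/s:
  Y(R1) = 0.07937+0.000j S between n0,n1
  Y(R2) = 0.5181+0.000j S between n2,n3
  Y(R3) = 0.0008475+0.000j S between n1,n3
  Y(L1) = 0.000-0.1281j S between n3,n0
  Y(R4) = 0.3012+0.000j S between n0,n2
  Y(R5) = 0.003165+0.000j S between n0,n3
  Y(L2) = 0.000-0.0004139j S between n1,n3
  Y(R6) = 0.3984+0.000j S between n3,n1
  Y(R7) = 0.0009709+0.000j S between n0,n3
  Y(C1) = 0.000+0.01450j S between n2,n0
  Y(R8) = 0.8850+0.000j S between n0,n3
  Y(L3) = 0.000-0.2263j S between n0,n3
  Y(R9) = 0.0004464+0.000j S between n0,n2
  Y(R10) = 0.001157+0.000j S between n3,n2
  Y(C2) = 0.000+0.06443j S between n2,n3
  I1: injects 0.0641 A into n1 (from n3)
Assemble and solve the 3×3 MNA system:
  V(n1)=0.1268-0.001997j  V(n2)=-0.005360-0.001757j  V(n3)=-0.008520-0.002535j

0.007540+0.002243j A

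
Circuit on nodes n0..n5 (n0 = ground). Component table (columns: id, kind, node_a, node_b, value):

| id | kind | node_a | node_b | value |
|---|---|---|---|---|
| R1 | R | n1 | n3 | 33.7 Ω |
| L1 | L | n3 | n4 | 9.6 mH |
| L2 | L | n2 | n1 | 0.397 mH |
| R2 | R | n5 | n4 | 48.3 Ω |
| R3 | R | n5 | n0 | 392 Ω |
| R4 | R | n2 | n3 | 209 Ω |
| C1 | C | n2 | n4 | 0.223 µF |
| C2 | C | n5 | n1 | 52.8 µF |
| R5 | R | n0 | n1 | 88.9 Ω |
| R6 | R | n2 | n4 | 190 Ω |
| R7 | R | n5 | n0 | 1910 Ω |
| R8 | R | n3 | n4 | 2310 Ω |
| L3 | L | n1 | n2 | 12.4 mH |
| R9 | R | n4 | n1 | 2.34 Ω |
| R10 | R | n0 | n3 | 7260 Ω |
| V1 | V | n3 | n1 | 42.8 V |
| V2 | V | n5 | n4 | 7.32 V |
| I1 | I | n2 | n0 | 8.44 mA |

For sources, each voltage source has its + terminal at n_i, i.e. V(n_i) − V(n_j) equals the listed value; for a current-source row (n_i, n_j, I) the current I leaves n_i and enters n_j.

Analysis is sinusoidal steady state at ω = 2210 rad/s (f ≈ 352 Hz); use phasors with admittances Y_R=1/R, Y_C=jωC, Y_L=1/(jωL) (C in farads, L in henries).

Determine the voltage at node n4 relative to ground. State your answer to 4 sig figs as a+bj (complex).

-3.355-5.061j V

MNA unknowns: 5 node voltages V₁..V_5 plus 2 source currents (V1, V2)
R1: Y=0.02967+0.000j on G[1,3]
L1: Y=0.000-0.04713j on G[3,4]
L2: Y=0.000-1.140j on G[2,1]
R2: Y=0.02070+0.000j on G[5,4]
R3: Y=0.002551+0.000j on G[5,0]
R4: Y=0.004785+0.000j on G[2,3]
C1: Y=0.000+0.0004928j on G[2,4]
C2: Y=0.000+0.1167j on G[5,1]
R5: Y=0.01125+0.000j on G[0,1]
R6: Y=0.005263+0.000j on G[2,4]
R7: Y=0.0005236+0.000j on G[5,0]
R8: Y=0.0004329+0.000j on G[3,4]
L3: Y=0.000-0.03649j on G[1,2]
R9: Y=0.4274+0.000j on G[4,1]
R10: Y=0.0001377+0.000j on G[0,3]
V1: row V3−V1=42.8, i_V1 at 3,1
V2: row V5−V4=7.32, i_V2 at 5,4
I1: z[2]−=0.00844, z[0]+=0.00844
solve → V1=-2.330+1.367j, V2=-2.299+1.531j, V3=40.47+1.367j, V4=-3.355-5.061j, V5=3.965-5.061j
aux → i_V1=-1.802+2.063j, i_V2=-0.9137-0.7190j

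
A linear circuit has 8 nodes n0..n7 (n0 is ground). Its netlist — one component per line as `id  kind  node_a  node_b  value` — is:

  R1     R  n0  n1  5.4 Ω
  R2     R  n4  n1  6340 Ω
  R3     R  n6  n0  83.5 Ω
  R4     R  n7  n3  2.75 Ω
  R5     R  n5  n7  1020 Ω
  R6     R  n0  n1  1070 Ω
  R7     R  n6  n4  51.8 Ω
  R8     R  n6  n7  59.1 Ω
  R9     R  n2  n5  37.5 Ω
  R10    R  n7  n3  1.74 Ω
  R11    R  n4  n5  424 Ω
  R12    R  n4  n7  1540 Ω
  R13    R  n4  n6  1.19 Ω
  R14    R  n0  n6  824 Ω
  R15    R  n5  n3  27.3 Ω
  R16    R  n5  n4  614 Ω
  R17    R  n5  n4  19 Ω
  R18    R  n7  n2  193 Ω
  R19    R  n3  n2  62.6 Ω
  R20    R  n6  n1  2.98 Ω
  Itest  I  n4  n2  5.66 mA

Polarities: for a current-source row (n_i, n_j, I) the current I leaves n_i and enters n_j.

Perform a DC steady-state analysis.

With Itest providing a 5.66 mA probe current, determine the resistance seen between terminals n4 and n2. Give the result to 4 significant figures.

R_eq = 35.18 Ω

Apply KCL at each of the 7 non-ground nodes and solve the resulting linear system.
Node n1: branches {R1, R2, R6, R20} → V_1 = -5.238e-08
Node n2: branches {R9, R18, R19, Itest} → V_2 = 0.1974
Node n3: branches {R4, R10, R15, R19} → V_3 = 0.08984
Node n4: branches {R2, R7, R11, R12, R13, R16, R17, Itest} → V_4 = -0.001746
Node n5: branches {R5, R9, R11, R15, R16, R17} → V_5 = 0.07066
Node n6: branches {R3, R7, R8, R13, R14, R20} → V_6 = 7.392e-07
Node n7: branches {R4, R5, R8, R10, R12, R18} → V_7 = 0.08875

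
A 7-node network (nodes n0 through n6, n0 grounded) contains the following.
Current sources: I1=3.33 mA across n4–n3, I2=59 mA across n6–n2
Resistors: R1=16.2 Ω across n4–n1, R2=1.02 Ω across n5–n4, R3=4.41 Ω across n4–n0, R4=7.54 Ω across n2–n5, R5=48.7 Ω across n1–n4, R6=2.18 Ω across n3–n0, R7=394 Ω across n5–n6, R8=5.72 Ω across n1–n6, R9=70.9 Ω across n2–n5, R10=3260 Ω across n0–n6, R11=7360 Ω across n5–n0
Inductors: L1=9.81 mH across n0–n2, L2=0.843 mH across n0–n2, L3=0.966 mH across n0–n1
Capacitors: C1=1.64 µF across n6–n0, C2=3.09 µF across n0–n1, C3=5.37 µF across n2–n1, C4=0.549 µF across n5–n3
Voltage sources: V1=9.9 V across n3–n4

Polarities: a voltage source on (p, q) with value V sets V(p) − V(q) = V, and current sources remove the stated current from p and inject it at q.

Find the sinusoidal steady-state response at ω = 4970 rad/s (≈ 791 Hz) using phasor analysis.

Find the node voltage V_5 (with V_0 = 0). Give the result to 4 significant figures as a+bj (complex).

-4.649-0.6741j V

MNA unknowns: 6 node voltages V₁..V_6 plus 1 source current (V1)
I1: z[4]−=0.00333, z[3]+=0.00333
R1: Y=0.06173+0.000j on G[4,1]
L1: Y=0.000-0.02051j on G[0,2]
I2: z[6]−=0.059, z[2]+=0.059
R2: Y=0.9804+0.000j on G[5,4]
C1: Y=0.000+0.008151j on G[6,0]
R3: Y=0.2268+0.000j on G[4,0]
R4: Y=0.1326+0.000j on G[2,5]
R5: Y=0.02053+0.000j on G[1,4]
R6: Y=0.4587+0.000j on G[3,0]
R7: Y=0.002538+0.000j on G[5,6]
R8: Y=0.1748+0.000j on G[1,6]
L2: Y=0.000-0.2387j on G[0,2]
C2: Y=0.000+0.01536j on G[0,1]
L3: Y=0.000-0.2083j on G[0,1]
R9: Y=0.01410+0.000j on G[2,5]
R10: Y=0.0003067+0.000j on G[0,6]
C3: Y=0.000+0.02669j on G[2,1]
R11: Y=0.0001359+0.000j on G[5,0]
C4: Y=0.000+0.002729j on G[5,3]
V1: row V3−V4=9.9, i_V1 at 3,4
solve → V1=-0.8965-2.351j, V2=-0.7100-1.962j, V3=4.653-0.5032j, V4=-5.247-0.5032j, V5=-4.649-0.6741j, V6=-1.384-2.259j
aux → i_V1=-2.131+0.2054j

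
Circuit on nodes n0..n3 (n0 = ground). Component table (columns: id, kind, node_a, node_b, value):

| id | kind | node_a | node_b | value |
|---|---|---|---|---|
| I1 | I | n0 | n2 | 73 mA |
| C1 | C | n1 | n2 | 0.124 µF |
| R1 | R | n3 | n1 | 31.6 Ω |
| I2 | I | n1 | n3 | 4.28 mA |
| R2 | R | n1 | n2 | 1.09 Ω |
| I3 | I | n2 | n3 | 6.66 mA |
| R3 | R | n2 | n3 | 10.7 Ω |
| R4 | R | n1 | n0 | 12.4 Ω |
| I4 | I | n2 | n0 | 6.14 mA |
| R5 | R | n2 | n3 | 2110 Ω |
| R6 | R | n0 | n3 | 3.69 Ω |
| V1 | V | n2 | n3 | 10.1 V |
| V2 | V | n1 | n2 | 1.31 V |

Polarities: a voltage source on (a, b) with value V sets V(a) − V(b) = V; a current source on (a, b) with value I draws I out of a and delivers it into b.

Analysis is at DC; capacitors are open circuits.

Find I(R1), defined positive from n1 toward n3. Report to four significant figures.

0.3611 A

Element admittances at DC:
  I1: injects 0.073 A into n2 (from n0)
  Y(C1) = 0.000 S between n1,n2
  Y(R1) = 0.03165 S between n3,n1
  I2: injects 0.00428 A into n3 (from n1)
  Y(R2) = 0.9174 S between n1,n2
  I3: injects 0.00666 A into n3 (from n2)
  Y(R3) = 0.09346 S between n2,n3
  Y(R4) = 0.08065 S between n1,n0
  I4: injects 0.00614 A into n0 (from n2)
  Y(R5) = 0.0004739 S between n2,n3
  Y(R6) = 0.2710 S between n0,n3
  V1: constraint V(n2)−V(n3) = 10.1
  V2: constraint V(n1)−V(n2) = 1.31
Assemble and solve the 5×5 MNA system:
  V(n1)=8.983  V(n2)=7.673  V(n3)=-2.427
  i(V1)=-1.978  i(V2)=-2.292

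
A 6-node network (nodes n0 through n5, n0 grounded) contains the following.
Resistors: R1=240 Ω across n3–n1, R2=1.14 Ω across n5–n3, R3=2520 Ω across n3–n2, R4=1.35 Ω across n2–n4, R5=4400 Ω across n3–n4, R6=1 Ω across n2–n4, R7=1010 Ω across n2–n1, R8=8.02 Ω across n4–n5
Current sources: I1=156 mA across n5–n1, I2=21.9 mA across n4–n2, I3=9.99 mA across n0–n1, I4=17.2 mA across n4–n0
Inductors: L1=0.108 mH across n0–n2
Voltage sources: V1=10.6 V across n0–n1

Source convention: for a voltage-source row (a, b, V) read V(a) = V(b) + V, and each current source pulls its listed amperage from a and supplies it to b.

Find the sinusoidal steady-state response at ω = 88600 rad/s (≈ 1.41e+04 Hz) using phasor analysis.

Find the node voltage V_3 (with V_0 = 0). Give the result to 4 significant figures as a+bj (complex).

-1.811-2.026j V

Element admittances at ω=88600 rad/s:
  Y(R1) = 0.004167+0.000j S between n3,n1
  Y(R2) = 0.8772+0.000j S between n5,n3
  I1: injects 0.156 A into n1 (from n5)
  Y(R3) = 0.0003968+0.000j S between n3,n2
  I2: injects 0.0219 A into n2 (from n4)
  I3: injects 0.00999 A into n1 (from n0)
  Y(L1) = 0.000-0.1045j S between n0,n2
  Y(R4) = 0.7407+0.000j S between n2,n4
  Y(R5) = 0.0002273+0.000j S between n3,n4
  I4: injects 0.0172 A into n0 (from n4)
  Y(R6) = 1.000+0.000j S between n2,n4
  Y(R7) = 0.0009901+0.000j S between n2,n1
  Y(R8) = 0.1247+0.000j S between n4,n5
  V1: constraint V(n0)−V(n1) = 10.6
Assemble and solve the 6×6 MNA system:
  V(n1)=-10.60+0.000j  V(n2)=-0.1007-2.107j  V(n3)=-1.811-2.026j  V(n4)=-0.2334-2.102j  V(n5)=-1.770-2.035j
  i(V1)=-0.2130+0.01053j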